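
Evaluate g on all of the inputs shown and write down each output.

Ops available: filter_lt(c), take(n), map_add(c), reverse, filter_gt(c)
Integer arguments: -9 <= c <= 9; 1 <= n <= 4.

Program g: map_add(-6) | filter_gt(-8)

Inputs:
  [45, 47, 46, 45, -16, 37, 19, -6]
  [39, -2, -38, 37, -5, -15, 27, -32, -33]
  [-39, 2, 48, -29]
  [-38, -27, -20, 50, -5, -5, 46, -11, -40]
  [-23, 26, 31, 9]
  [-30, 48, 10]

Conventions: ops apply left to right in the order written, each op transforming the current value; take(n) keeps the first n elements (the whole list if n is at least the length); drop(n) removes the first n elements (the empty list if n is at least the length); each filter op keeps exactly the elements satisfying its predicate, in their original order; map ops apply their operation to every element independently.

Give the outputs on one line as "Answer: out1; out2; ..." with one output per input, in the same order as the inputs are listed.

Execution, op by op:
  [45, 47, 46, 45, -16, 37, 19, -6] -> [39, 41, 40, 39, -22, 31, 13, -12] -> [39, 41, 40, 39, 31, 13]
  [39, -2, -38, 37, -5, -15, 27, -32, -33] -> [33, -8, -44, 31, -11, -21, 21, -38, -39] -> [33, 31, 21]
  [-39, 2, 48, -29] -> [-45, -4, 42, -35] -> [-4, 42]
  [-38, -27, -20, 50, -5, -5, 46, -11, -40] -> [-44, -33, -26, 44, -11, -11, 40, -17, -46] -> [44, 40]
  [-23, 26, 31, 9] -> [-29, 20, 25, 3] -> [20, 25, 3]
  [-30, 48, 10] -> [-36, 42, 4] -> [42, 4]

[39, 41, 40, 39, 31, 13]; [33, 31, 21]; [-4, 42]; [44, 40]; [20, 25, 3]; [42, 4]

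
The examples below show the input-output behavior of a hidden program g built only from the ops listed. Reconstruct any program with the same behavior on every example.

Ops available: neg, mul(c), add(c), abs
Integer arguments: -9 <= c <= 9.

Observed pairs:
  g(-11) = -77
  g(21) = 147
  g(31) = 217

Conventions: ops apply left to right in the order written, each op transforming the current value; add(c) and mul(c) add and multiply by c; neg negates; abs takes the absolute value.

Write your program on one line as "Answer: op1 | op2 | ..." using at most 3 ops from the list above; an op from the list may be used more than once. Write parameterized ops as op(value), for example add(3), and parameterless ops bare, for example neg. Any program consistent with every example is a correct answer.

mul(-7) | neg

Check, running the answer program on each example:
  -11 -> 77 -> -77
  21 -> -147 -> 147
  31 -> -217 -> 217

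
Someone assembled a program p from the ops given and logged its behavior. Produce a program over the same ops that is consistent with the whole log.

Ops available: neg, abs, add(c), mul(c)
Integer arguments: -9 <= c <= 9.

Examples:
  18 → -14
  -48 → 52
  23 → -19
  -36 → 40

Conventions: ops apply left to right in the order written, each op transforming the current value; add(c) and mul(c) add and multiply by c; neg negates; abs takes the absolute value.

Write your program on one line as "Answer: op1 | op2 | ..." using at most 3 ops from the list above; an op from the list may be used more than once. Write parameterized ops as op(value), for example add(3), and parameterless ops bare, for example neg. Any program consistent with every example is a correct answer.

add(-8) | add(4) | neg

Check, running the answer program on each example:
  18 -> 10 -> 14 -> -14
  -48 -> -56 -> -52 -> 52
  23 -> 15 -> 19 -> -19
  -36 -> -44 -> -40 -> 40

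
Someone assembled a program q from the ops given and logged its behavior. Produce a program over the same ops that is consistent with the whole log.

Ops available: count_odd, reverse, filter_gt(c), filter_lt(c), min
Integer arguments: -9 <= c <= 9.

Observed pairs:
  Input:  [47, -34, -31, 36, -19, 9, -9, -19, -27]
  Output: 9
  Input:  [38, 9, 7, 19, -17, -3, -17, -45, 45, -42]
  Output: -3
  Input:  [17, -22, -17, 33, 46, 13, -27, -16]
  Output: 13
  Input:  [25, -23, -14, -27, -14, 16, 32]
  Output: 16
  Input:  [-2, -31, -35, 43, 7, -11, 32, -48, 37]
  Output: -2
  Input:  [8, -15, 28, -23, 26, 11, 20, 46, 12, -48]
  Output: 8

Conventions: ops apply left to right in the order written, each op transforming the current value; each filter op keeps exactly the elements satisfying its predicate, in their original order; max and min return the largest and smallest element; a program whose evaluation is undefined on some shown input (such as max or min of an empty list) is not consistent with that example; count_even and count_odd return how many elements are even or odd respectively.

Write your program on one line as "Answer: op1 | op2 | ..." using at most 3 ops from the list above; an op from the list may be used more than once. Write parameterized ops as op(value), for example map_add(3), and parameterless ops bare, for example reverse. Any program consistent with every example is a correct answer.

filter_gt(-7) | min

Check, running the answer program on each example:
  [47, -34, -31, 36, -19, 9, -9, -19, -27] -> [47, 36, 9] -> 9
  [38, 9, 7, 19, -17, -3, -17, -45, 45, -42] -> [38, 9, 7, 19, -3, 45] -> -3
  [17, -22, -17, 33, 46, 13, -27, -16] -> [17, 33, 46, 13] -> 13
  [25, -23, -14, -27, -14, 16, 32] -> [25, 16, 32] -> 16
  [-2, -31, -35, 43, 7, -11, 32, -48, 37] -> [-2, 43, 7, 32, 37] -> -2
  [8, -15, 28, -23, 26, 11, 20, 46, 12, -48] -> [8, 28, 26, 11, 20, 46, 12] -> 8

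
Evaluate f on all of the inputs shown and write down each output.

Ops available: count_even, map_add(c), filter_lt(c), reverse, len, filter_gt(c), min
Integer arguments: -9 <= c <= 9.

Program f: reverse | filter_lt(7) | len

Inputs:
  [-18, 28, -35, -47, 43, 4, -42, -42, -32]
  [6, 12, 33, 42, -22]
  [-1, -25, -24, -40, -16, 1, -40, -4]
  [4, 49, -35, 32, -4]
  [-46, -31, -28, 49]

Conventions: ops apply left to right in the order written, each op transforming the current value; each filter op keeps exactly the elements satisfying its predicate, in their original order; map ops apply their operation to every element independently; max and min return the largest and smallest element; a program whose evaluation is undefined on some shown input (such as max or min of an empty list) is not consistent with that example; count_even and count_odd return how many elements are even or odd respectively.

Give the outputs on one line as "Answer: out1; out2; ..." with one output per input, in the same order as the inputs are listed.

Execution, op by op:
  [-18, 28, -35, -47, 43, 4, -42, -42, -32] -> [-32, -42, -42, 4, 43, -47, -35, 28, -18] -> [-32, -42, -42, 4, -47, -35, -18] -> 7
  [6, 12, 33, 42, -22] -> [-22, 42, 33, 12, 6] -> [-22, 6] -> 2
  [-1, -25, -24, -40, -16, 1, -40, -4] -> [-4, -40, 1, -16, -40, -24, -25, -1] -> [-4, -40, 1, -16, -40, -24, -25, -1] -> 8
  [4, 49, -35, 32, -4] -> [-4, 32, -35, 49, 4] -> [-4, -35, 4] -> 3
  [-46, -31, -28, 49] -> [49, -28, -31, -46] -> [-28, -31, -46] -> 3

7; 2; 8; 3; 3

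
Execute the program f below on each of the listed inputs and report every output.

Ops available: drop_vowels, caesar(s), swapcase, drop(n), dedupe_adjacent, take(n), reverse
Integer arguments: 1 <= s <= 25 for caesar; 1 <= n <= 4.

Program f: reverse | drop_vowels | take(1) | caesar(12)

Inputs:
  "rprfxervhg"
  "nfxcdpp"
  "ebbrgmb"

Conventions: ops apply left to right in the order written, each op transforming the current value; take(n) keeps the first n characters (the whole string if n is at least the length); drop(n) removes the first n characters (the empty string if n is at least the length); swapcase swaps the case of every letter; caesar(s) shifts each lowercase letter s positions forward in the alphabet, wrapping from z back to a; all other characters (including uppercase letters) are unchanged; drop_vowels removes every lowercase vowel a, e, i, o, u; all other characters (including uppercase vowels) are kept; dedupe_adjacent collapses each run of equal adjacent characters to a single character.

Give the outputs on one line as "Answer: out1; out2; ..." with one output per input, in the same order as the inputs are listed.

Execution, op by op:
  "rprfxervhg" -> "ghvrexfrpr" -> "ghvrxfrpr" -> "g" -> "s"
  "nfxcdpp" -> "ppdcxfn" -> "ppdcxfn" -> "p" -> "b"
  "ebbrgmb" -> "bmgrbbe" -> "bmgrbb" -> "b" -> "n"

"s"; "b"; "n"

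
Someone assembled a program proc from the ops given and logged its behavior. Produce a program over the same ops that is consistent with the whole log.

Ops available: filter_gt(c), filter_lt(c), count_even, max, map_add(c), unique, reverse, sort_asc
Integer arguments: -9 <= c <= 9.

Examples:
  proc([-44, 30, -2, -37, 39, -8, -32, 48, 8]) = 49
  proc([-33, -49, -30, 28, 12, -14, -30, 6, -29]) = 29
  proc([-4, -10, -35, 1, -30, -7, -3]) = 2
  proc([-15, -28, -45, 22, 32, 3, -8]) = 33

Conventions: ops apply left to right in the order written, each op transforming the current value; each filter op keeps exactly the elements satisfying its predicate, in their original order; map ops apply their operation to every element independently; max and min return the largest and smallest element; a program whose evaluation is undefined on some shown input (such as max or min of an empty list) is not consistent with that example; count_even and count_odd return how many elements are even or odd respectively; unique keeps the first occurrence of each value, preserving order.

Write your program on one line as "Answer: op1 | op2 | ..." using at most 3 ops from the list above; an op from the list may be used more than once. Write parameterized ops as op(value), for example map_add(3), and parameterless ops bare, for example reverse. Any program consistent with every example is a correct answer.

map_add(-7) | map_add(8) | max

Check, running the answer program on each example:
  [-44, 30, -2, -37, 39, -8, -32, 48, 8] -> [-51, 23, -9, -44, 32, -15, -39, 41, 1] -> [-43, 31, -1, -36, 40, -7, -31, 49, 9] -> 49
  [-33, -49, -30, 28, 12, -14, -30, 6, -29] -> [-40, -56, -37, 21, 5, -21, -37, -1, -36] -> [-32, -48, -29, 29, 13, -13, -29, 7, -28] -> 29
  [-4, -10, -35, 1, -30, -7, -3] -> [-11, -17, -42, -6, -37, -14, -10] -> [-3, -9, -34, 2, -29, -6, -2] -> 2
  [-15, -28, -45, 22, 32, 3, -8] -> [-22, -35, -52, 15, 25, -4, -15] -> [-14, -27, -44, 23, 33, 4, -7] -> 33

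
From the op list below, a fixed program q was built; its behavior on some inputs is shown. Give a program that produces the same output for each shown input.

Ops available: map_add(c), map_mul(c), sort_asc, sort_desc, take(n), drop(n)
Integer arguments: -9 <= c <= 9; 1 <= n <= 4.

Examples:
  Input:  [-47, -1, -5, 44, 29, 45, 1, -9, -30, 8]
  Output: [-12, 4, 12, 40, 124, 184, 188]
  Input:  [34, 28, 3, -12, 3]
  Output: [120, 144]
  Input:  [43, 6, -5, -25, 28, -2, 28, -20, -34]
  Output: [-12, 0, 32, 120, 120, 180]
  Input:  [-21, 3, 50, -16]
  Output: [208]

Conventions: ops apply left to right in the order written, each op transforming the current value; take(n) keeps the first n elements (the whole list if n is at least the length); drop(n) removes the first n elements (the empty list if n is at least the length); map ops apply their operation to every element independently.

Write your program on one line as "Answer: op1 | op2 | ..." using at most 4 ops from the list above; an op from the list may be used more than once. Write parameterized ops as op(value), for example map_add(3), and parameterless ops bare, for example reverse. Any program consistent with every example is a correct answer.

sort_asc | map_add(2) | map_mul(4) | drop(3)

Check, running the answer program on each example:
  [-47, -1, -5, 44, 29, 45, 1, -9, -30, 8] -> [-47, -30, -9, -5, -1, 1, 8, 29, 44, 45] -> [-45, -28, -7, -3, 1, 3, 10, 31, 46, 47] -> [-180, -112, -28, -12, 4, 12, 40, 124, 184, 188] -> [-12, 4, 12, 40, 124, 184, 188]
  [34, 28, 3, -12, 3] -> [-12, 3, 3, 28, 34] -> [-10, 5, 5, 30, 36] -> [-40, 20, 20, 120, 144] -> [120, 144]
  [43, 6, -5, -25, 28, -2, 28, -20, -34] -> [-34, -25, -20, -5, -2, 6, 28, 28, 43] -> [-32, -23, -18, -3, 0, 8, 30, 30, 45] -> [-128, -92, -72, -12, 0, 32, 120, 120, 180] -> [-12, 0, 32, 120, 120, 180]
  [-21, 3, 50, -16] -> [-21, -16, 3, 50] -> [-19, -14, 5, 52] -> [-76, -56, 20, 208] -> [208]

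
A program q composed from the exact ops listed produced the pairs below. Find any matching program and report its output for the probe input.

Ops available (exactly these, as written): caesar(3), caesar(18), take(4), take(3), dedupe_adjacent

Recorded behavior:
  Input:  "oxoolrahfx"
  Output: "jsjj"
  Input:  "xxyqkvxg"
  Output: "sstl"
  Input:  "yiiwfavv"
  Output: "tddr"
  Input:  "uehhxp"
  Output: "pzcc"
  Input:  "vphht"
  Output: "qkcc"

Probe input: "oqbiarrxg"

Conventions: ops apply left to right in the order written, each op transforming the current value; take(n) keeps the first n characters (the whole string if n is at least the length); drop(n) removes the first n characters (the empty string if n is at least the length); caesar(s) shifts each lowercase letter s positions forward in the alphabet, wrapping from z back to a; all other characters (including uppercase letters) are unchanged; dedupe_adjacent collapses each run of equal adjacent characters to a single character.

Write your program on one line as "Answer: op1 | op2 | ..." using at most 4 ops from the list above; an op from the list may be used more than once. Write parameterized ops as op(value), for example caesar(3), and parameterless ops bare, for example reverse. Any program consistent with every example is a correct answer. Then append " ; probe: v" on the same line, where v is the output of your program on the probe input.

take(4) | caesar(18) | caesar(3) ; probe: "jlwd"

Check, running the answer program on each example:
  "oxoolrahfx" -> "oxoo" -> "gpgg" -> "jsjj"
  "xxyqkvxg" -> "xxyq" -> "ppqi" -> "sstl"
  "yiiwfavv" -> "yiiw" -> "qaao" -> "tddr"
  "uehhxp" -> "uehh" -> "mwzz" -> "pzcc"
  "vphht" -> "vphh" -> "nhzz" -> "qkcc"
  probe: "oqbiarrxg" -> "oqbi" -> "gita" -> "jlwd"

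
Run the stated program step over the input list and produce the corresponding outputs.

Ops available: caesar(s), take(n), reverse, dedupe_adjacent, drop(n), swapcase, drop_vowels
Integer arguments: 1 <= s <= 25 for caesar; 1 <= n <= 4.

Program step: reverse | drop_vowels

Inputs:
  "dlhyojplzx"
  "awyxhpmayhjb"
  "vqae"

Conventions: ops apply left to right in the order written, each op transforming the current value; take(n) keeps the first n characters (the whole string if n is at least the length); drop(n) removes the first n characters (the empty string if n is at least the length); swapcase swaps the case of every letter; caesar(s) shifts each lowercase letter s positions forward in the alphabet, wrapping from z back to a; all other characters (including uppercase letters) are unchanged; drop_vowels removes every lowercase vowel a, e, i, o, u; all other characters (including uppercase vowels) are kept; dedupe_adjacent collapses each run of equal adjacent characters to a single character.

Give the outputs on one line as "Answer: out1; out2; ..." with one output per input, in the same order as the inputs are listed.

Execution, op by op:
  "dlhyojplzx" -> "xzlpjoyhld" -> "xzlpjyhld"
  "awyxhpmayhjb" -> "bjhyamphxywa" -> "bjhymphxyw"
  "vqae" -> "eaqv" -> "qv"

"xzlpjyhld"; "bjhymphxyw"; "qv"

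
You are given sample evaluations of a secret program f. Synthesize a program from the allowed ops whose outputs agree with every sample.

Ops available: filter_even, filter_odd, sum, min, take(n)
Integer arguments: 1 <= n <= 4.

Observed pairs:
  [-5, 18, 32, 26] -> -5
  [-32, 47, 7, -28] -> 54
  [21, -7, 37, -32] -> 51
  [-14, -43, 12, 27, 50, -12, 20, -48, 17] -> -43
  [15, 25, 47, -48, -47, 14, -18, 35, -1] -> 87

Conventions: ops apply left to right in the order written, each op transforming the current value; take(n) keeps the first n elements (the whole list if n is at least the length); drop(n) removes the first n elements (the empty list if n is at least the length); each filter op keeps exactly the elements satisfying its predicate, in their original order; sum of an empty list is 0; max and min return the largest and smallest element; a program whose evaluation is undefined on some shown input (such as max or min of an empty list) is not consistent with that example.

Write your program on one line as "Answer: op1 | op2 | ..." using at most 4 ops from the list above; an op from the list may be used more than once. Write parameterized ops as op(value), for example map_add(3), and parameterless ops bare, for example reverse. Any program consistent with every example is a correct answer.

take(3) | filter_odd | sum

Check, running the answer program on each example:
  [-5, 18, 32, 26] -> [-5, 18, 32] -> [-5] -> -5
  [-32, 47, 7, -28] -> [-32, 47, 7] -> [47, 7] -> 54
  [21, -7, 37, -32] -> [21, -7, 37] -> [21, -7, 37] -> 51
  [-14, -43, 12, 27, 50, -12, 20, -48, 17] -> [-14, -43, 12] -> [-43] -> -43
  [15, 25, 47, -48, -47, 14, -18, 35, -1] -> [15, 25, 47] -> [15, 25, 47] -> 87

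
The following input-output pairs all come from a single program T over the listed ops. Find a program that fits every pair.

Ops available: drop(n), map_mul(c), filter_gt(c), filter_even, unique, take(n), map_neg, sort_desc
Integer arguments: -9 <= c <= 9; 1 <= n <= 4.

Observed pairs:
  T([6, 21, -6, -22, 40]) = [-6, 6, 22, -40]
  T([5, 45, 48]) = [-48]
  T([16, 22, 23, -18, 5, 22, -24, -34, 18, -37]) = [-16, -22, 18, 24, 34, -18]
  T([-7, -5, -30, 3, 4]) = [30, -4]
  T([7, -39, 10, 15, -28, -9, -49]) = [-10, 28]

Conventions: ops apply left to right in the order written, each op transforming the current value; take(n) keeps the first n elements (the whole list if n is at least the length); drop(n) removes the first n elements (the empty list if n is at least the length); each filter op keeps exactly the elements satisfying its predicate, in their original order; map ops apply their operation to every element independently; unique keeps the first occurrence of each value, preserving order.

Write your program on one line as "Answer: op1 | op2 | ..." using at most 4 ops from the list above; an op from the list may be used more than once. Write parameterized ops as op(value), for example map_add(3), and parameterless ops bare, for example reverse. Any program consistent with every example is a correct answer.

map_neg | filter_even | unique

Check, running the answer program on each example:
  [6, 21, -6, -22, 40] -> [-6, -21, 6, 22, -40] -> [-6, 6, 22, -40] -> [-6, 6, 22, -40]
  [5, 45, 48] -> [-5, -45, -48] -> [-48] -> [-48]
  [16, 22, 23, -18, 5, 22, -24, -34, 18, -37] -> [-16, -22, -23, 18, -5, -22, 24, 34, -18, 37] -> [-16, -22, 18, -22, 24, 34, -18] -> [-16, -22, 18, 24, 34, -18]
  [-7, -5, -30, 3, 4] -> [7, 5, 30, -3, -4] -> [30, -4] -> [30, -4]
  [7, -39, 10, 15, -28, -9, -49] -> [-7, 39, -10, -15, 28, 9, 49] -> [-10, 28] -> [-10, 28]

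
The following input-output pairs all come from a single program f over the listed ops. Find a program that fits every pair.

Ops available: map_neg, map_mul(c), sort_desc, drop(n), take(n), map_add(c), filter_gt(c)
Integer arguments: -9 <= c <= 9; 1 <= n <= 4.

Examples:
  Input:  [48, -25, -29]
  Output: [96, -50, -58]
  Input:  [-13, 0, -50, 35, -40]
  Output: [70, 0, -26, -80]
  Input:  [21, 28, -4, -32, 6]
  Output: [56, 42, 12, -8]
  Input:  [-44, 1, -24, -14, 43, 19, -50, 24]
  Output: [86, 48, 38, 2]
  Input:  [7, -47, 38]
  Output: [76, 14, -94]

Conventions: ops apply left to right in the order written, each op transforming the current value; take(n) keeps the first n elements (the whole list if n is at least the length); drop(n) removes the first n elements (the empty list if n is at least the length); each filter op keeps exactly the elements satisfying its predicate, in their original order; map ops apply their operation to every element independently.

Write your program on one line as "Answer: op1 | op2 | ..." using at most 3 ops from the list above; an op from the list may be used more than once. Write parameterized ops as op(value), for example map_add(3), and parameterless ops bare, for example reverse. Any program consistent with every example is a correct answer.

map_mul(2) | sort_desc | take(4)

Check, running the answer program on each example:
  [48, -25, -29] -> [96, -50, -58] -> [96, -50, -58] -> [96, -50, -58]
  [-13, 0, -50, 35, -40] -> [-26, 0, -100, 70, -80] -> [70, 0, -26, -80, -100] -> [70, 0, -26, -80]
  [21, 28, -4, -32, 6] -> [42, 56, -8, -64, 12] -> [56, 42, 12, -8, -64] -> [56, 42, 12, -8]
  [-44, 1, -24, -14, 43, 19, -50, 24] -> [-88, 2, -48, -28, 86, 38, -100, 48] -> [86, 48, 38, 2, -28, -48, -88, -100] -> [86, 48, 38, 2]
  [7, -47, 38] -> [14, -94, 76] -> [76, 14, -94] -> [76, 14, -94]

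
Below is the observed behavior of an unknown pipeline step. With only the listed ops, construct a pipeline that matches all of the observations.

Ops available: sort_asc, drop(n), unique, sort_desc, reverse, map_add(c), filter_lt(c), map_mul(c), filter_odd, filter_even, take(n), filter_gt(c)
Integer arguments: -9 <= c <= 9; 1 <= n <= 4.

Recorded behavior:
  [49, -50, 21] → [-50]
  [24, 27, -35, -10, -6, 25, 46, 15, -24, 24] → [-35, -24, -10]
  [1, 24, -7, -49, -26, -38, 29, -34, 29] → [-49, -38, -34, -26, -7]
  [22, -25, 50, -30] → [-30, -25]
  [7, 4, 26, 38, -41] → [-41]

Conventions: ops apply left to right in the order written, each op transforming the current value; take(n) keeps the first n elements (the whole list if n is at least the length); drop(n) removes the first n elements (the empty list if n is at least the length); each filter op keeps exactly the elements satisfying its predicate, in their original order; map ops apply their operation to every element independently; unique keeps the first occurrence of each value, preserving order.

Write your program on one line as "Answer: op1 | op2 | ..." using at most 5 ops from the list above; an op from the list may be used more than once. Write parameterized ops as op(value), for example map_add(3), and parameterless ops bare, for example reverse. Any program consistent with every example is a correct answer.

unique | filter_lt(-6) | sort_desc | reverse

Check, running the answer program on each example:
  [49, -50, 21] -> [49, -50, 21] -> [-50] -> [-50] -> [-50]
  [24, 27, -35, -10, -6, 25, 46, 15, -24, 24] -> [24, 27, -35, -10, -6, 25, 46, 15, -24] -> [-35, -10, -24] -> [-10, -24, -35] -> [-35, -24, -10]
  [1, 24, -7, -49, -26, -38, 29, -34, 29] -> [1, 24, -7, -49, -26, -38, 29, -34] -> [-7, -49, -26, -38, -34] -> [-7, -26, -34, -38, -49] -> [-49, -38, -34, -26, -7]
  [22, -25, 50, -30] -> [22, -25, 50, -30] -> [-25, -30] -> [-25, -30] -> [-30, -25]
  [7, 4, 26, 38, -41] -> [7, 4, 26, 38, -41] -> [-41] -> [-41] -> [-41]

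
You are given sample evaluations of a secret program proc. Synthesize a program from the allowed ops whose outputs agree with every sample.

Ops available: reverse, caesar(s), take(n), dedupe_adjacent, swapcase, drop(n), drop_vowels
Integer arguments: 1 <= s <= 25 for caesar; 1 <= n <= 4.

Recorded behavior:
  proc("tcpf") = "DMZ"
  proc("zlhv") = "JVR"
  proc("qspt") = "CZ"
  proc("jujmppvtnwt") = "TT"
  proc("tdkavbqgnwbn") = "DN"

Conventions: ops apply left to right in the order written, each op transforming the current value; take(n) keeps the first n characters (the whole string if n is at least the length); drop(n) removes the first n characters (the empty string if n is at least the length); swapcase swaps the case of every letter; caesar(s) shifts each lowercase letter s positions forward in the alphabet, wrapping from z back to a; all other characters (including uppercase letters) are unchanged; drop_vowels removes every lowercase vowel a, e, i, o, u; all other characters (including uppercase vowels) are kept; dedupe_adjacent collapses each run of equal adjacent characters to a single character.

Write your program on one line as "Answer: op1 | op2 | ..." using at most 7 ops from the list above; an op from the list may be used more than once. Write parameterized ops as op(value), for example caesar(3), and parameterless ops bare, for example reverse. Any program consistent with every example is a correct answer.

dedupe_adjacent | take(4) | caesar(10) | take(3) | drop_vowels | swapcase

Check, running the answer program on each example:
  "tcpf" -> "tcpf" -> "tcpf" -> "dmzp" -> "dmz" -> "dmz" -> "DMZ"
  "zlhv" -> "zlhv" -> "zlhv" -> "jvrf" -> "jvr" -> "jvr" -> "JVR"
  "qspt" -> "qspt" -> "qspt" -> "aczd" -> "acz" -> "cz" -> "CZ"
  "jujmppvtnwt" -> "jujmpvtnwt" -> "jujm" -> "tetw" -> "tet" -> "tt" -> "TT"
  "tdkavbqgnwbn" -> "tdkavbqgnwbn" -> "tdka" -> "dnuk" -> "dnu" -> "dn" -> "DN"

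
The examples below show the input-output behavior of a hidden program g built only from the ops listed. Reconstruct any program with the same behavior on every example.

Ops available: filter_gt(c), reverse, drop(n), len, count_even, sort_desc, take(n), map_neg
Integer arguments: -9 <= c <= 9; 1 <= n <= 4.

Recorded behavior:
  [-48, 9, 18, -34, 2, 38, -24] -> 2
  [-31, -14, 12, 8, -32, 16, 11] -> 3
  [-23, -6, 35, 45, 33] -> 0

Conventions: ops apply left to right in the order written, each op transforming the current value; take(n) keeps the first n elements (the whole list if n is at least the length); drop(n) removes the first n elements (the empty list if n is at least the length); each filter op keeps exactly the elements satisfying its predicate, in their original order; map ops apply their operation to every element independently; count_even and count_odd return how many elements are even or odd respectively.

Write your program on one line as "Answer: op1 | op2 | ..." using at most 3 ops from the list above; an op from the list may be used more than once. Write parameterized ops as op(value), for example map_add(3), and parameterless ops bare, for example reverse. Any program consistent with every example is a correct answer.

reverse | filter_gt(6) | count_even

Check, running the answer program on each example:
  [-48, 9, 18, -34, 2, 38, -24] -> [-24, 38, 2, -34, 18, 9, -48] -> [38, 18, 9] -> 2
  [-31, -14, 12, 8, -32, 16, 11] -> [11, 16, -32, 8, 12, -14, -31] -> [11, 16, 8, 12] -> 3
  [-23, -6, 35, 45, 33] -> [33, 45, 35, -6, -23] -> [33, 45, 35] -> 0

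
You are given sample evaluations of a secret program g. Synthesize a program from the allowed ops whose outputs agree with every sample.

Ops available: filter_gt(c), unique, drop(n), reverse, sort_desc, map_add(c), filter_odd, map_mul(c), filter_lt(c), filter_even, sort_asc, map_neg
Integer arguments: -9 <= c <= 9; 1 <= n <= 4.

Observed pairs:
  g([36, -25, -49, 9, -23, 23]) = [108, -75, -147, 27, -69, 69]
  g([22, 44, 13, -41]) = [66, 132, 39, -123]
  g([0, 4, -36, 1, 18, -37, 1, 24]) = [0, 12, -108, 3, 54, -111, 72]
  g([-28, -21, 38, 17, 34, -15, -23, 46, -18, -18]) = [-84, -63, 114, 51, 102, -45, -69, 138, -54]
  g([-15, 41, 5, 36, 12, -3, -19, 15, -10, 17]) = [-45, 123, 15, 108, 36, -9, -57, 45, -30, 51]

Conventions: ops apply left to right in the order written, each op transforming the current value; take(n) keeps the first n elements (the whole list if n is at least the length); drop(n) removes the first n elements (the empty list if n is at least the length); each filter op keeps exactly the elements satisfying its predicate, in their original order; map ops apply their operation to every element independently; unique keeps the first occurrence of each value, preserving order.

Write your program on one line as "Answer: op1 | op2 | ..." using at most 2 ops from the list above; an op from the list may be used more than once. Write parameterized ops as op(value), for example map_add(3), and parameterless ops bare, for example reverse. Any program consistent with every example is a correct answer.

map_mul(3) | unique

Check, running the answer program on each example:
  [36, -25, -49, 9, -23, 23] -> [108, -75, -147, 27, -69, 69] -> [108, -75, -147, 27, -69, 69]
  [22, 44, 13, -41] -> [66, 132, 39, -123] -> [66, 132, 39, -123]
  [0, 4, -36, 1, 18, -37, 1, 24] -> [0, 12, -108, 3, 54, -111, 3, 72] -> [0, 12, -108, 3, 54, -111, 72]
  [-28, -21, 38, 17, 34, -15, -23, 46, -18, -18] -> [-84, -63, 114, 51, 102, -45, -69, 138, -54, -54] -> [-84, -63, 114, 51, 102, -45, -69, 138, -54]
  [-15, 41, 5, 36, 12, -3, -19, 15, -10, 17] -> [-45, 123, 15, 108, 36, -9, -57, 45, -30, 51] -> [-45, 123, 15, 108, 36, -9, -57, 45, -30, 51]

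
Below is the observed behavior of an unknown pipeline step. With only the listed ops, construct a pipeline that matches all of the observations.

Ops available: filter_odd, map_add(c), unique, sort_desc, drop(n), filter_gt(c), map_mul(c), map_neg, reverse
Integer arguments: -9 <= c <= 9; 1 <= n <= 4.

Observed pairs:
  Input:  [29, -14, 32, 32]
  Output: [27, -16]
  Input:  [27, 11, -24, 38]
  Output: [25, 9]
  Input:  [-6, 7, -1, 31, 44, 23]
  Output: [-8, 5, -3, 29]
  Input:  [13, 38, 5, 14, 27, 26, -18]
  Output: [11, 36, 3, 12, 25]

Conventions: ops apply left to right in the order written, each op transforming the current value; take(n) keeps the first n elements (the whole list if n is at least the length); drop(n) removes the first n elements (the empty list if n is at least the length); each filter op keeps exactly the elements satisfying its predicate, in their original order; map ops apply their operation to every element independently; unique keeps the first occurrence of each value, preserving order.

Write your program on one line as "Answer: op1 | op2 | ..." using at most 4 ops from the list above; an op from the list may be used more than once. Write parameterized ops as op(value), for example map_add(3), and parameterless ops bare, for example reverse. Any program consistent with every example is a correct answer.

map_add(-2) | reverse | drop(2) | reverse

Check, running the answer program on each example:
  [29, -14, 32, 32] -> [27, -16, 30, 30] -> [30, 30, -16, 27] -> [-16, 27] -> [27, -16]
  [27, 11, -24, 38] -> [25, 9, -26, 36] -> [36, -26, 9, 25] -> [9, 25] -> [25, 9]
  [-6, 7, -1, 31, 44, 23] -> [-8, 5, -3, 29, 42, 21] -> [21, 42, 29, -3, 5, -8] -> [29, -3, 5, -8] -> [-8, 5, -3, 29]
  [13, 38, 5, 14, 27, 26, -18] -> [11, 36, 3, 12, 25, 24, -20] -> [-20, 24, 25, 12, 3, 36, 11] -> [25, 12, 3, 36, 11] -> [11, 36, 3, 12, 25]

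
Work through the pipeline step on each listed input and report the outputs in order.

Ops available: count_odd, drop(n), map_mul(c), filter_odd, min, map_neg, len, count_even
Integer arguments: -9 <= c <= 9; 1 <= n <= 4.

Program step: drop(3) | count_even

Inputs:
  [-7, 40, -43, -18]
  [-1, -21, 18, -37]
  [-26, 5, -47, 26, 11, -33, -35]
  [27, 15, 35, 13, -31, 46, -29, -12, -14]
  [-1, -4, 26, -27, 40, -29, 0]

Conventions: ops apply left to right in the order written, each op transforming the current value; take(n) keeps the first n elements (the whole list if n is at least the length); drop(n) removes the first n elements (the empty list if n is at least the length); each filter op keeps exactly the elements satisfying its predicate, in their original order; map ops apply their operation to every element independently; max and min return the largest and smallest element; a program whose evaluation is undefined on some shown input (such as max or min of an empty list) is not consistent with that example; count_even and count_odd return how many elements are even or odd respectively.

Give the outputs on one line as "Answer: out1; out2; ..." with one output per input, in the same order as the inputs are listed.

Execution, op by op:
  [-7, 40, -43, -18] -> [-18] -> 1
  [-1, -21, 18, -37] -> [-37] -> 0
  [-26, 5, -47, 26, 11, -33, -35] -> [26, 11, -33, -35] -> 1
  [27, 15, 35, 13, -31, 46, -29, -12, -14] -> [13, -31, 46, -29, -12, -14] -> 3
  [-1, -4, 26, -27, 40, -29, 0] -> [-27, 40, -29, 0] -> 2

1; 0; 1; 3; 2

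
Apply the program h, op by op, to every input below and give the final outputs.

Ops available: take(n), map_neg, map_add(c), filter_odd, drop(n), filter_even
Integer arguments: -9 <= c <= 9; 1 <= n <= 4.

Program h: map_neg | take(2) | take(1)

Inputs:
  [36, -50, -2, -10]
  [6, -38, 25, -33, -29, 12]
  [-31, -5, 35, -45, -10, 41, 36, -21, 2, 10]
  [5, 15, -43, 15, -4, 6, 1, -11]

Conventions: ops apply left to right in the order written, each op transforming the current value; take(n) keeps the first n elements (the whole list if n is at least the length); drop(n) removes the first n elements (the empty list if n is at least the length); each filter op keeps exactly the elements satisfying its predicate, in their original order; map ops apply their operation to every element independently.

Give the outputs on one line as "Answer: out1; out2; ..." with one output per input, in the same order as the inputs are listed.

Execution, op by op:
  [36, -50, -2, -10] -> [-36, 50, 2, 10] -> [-36, 50] -> [-36]
  [6, -38, 25, -33, -29, 12] -> [-6, 38, -25, 33, 29, -12] -> [-6, 38] -> [-6]
  [-31, -5, 35, -45, -10, 41, 36, -21, 2, 10] -> [31, 5, -35, 45, 10, -41, -36, 21, -2, -10] -> [31, 5] -> [31]
  [5, 15, -43, 15, -4, 6, 1, -11] -> [-5, -15, 43, -15, 4, -6, -1, 11] -> [-5, -15] -> [-5]

[-36]; [-6]; [31]; [-5]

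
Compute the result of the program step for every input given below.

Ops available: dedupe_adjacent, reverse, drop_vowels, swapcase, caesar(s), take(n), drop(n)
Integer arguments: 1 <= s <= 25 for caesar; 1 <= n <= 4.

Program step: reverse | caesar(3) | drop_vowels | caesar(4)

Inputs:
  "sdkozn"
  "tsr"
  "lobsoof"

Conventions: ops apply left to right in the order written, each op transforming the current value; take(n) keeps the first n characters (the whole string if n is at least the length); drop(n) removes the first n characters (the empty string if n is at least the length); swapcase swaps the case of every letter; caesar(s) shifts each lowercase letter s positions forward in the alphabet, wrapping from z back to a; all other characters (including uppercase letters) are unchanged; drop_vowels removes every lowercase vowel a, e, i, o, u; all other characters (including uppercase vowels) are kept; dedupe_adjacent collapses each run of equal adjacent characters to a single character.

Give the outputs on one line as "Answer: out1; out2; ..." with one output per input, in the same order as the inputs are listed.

"ugvrkz"; "za"; "vvzv"

Execution, op by op:
  "sdkozn" -> "nzokds" -> "qcrngv" -> "qcrngv" -> "ugvrkz"
  "tsr" -> "rst" -> "uvw" -> "vw" -> "za"
  "lobsoof" -> "foosbol" -> "irrvero" -> "rrvr" -> "vvzv"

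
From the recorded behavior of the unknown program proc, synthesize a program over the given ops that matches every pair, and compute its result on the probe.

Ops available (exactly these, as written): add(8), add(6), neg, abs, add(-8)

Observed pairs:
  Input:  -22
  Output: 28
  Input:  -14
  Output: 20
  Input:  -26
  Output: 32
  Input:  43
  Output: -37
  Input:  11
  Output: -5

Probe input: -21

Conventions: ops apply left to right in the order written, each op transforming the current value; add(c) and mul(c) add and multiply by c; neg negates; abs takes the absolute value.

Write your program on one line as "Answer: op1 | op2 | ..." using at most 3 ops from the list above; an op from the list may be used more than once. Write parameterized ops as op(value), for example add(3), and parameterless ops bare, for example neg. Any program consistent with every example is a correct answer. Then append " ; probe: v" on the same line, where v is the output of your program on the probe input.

neg | add(6) ; probe: 27

Check, running the answer program on each example:
  -22 -> 22 -> 28
  -14 -> 14 -> 20
  -26 -> 26 -> 32
  43 -> -43 -> -37
  11 -> -11 -> -5
  probe: -21 -> 21 -> 27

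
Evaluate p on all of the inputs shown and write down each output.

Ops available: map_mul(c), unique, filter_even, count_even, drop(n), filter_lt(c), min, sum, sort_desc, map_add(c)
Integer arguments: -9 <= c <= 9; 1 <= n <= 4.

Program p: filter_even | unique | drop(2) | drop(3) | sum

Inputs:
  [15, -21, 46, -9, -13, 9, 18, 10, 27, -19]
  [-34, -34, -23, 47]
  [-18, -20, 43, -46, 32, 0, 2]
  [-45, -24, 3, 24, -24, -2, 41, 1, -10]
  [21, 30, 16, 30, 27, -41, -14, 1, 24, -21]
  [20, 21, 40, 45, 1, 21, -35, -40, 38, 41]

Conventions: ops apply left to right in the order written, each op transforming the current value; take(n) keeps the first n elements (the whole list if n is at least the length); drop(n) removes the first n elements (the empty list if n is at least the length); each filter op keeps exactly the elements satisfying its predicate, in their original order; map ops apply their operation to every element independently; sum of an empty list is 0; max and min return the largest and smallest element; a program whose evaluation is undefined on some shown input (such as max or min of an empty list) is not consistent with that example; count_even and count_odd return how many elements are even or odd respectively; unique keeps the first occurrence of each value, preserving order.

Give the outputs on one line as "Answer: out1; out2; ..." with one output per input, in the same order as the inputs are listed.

0; 0; 2; 0; 0; 0

Execution, op by op:
  [15, -21, 46, -9, -13, 9, 18, 10, 27, -19] -> [46, 18, 10] -> [46, 18, 10] -> [10] -> [] -> 0
  [-34, -34, -23, 47] -> [-34, -34] -> [-34] -> [] -> [] -> 0
  [-18, -20, 43, -46, 32, 0, 2] -> [-18, -20, -46, 32, 0, 2] -> [-18, -20, -46, 32, 0, 2] -> [-46, 32, 0, 2] -> [2] -> 2
  [-45, -24, 3, 24, -24, -2, 41, 1, -10] -> [-24, 24, -24, -2, -10] -> [-24, 24, -2, -10] -> [-2, -10] -> [] -> 0
  [21, 30, 16, 30, 27, -41, -14, 1, 24, -21] -> [30, 16, 30, -14, 24] -> [30, 16, -14, 24] -> [-14, 24] -> [] -> 0
  [20, 21, 40, 45, 1, 21, -35, -40, 38, 41] -> [20, 40, -40, 38] -> [20, 40, -40, 38] -> [-40, 38] -> [] -> 0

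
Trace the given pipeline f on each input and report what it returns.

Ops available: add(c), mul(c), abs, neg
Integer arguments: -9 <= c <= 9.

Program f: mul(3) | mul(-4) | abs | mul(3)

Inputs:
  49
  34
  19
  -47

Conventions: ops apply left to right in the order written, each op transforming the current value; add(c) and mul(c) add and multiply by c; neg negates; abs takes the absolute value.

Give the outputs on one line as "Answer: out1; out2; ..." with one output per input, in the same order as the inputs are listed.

Execution, op by op:
  49 -> 147 -> -588 -> 588 -> 1764
  34 -> 102 -> -408 -> 408 -> 1224
  19 -> 57 -> -228 -> 228 -> 684
  -47 -> -141 -> 564 -> 564 -> 1692

1764; 1224; 684; 1692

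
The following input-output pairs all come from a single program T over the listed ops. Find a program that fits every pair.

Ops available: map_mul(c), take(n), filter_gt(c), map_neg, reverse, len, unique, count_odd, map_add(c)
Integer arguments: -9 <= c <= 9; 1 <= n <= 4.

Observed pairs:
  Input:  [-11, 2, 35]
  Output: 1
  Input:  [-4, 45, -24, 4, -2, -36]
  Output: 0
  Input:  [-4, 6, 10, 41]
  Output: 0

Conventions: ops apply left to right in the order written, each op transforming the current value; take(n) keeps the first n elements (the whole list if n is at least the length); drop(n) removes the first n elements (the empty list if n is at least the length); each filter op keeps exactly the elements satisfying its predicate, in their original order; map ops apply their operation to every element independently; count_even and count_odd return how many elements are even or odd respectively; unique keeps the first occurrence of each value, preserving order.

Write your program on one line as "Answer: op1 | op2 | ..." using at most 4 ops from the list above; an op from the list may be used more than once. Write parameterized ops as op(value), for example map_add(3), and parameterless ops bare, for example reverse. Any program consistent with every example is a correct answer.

take(3) | take(1) | map_neg | count_odd

Check, running the answer program on each example:
  [-11, 2, 35] -> [-11, 2, 35] -> [-11] -> [11] -> 1
  [-4, 45, -24, 4, -2, -36] -> [-4, 45, -24] -> [-4] -> [4] -> 0
  [-4, 6, 10, 41] -> [-4, 6, 10] -> [-4] -> [4] -> 0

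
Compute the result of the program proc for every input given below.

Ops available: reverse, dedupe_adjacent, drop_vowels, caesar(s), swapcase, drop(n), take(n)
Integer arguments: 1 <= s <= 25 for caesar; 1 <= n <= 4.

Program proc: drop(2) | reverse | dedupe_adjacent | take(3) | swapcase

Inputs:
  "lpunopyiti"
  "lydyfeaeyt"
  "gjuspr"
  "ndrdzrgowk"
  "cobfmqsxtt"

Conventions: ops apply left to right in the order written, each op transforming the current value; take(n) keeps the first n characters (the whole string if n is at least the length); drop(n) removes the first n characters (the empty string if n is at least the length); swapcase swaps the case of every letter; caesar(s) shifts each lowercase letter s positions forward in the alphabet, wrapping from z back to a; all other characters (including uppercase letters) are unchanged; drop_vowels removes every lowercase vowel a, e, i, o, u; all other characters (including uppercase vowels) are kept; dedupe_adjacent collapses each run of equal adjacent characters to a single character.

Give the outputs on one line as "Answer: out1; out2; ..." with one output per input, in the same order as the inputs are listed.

Execution, op by op:
  "lpunopyiti" -> "unopyiti" -> "itiyponu" -> "itiyponu" -> "iti" -> "ITI"
  "lydyfeaeyt" -> "dyfeaeyt" -> "tyeaefyd" -> "tyeaefyd" -> "tye" -> "TYE"
  "gjuspr" -> "uspr" -> "rpsu" -> "rpsu" -> "rps" -> "RPS"
  "ndrdzrgowk" -> "rdzrgowk" -> "kwogrzdr" -> "kwogrzdr" -> "kwo" -> "KWO"
  "cobfmqsxtt" -> "bfmqsxtt" -> "ttxsqmfb" -> "txsqmfb" -> "txs" -> "TXS"

"ITI"; "TYE"; "RPS"; "KWO"; "TXS"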